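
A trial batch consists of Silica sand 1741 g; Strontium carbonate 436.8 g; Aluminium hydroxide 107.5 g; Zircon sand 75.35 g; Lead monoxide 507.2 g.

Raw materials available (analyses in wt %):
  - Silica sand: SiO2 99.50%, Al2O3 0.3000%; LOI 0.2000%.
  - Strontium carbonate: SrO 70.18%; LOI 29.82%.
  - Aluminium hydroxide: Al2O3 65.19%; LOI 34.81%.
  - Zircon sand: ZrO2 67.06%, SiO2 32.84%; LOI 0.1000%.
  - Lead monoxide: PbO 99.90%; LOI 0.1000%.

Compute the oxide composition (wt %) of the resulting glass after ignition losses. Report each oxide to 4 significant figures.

Every computation carries exact precision throughout — the intermediate values are printed rounded to 4 significant figures between the steps. Each reported number includes exactly one rounding; derived quantities (the totals, net glass mass, five oxide percentages, LOI, the yield) are recomputed at exact precision using the weight values for 2696 g of glass, exactly as printed in the question or the answer.
Per-oxide mass from batch:
  ZrO2: 75.35·0.6706 = 50.53 g
  SiO2: 1741·0.9950 + 75.35·0.3284 = 1757 g
  Al2O3: 1741·0.003000 + 107.5·0.6519 = 75.30 g
  SrO: 436.8·0.7018 = 306.5 g
  PbO: 507.2·0.9990 = 506.7 g
LOI: 1741·0.002000 + 436.8·0.2982 + 107.5·0.3481 + 75.35·0.001000 + 507.2·0.001000 = 171.7 g
The glass mass, total less LOI, = 2868 − 171.7 = 2696 g (= the summed oxide contributions)
wt % = oxide mass / glass mass × 100

Glass mass = 2696 g (batch 2868 − LOI 171.7).
Composition: ZrO2 1.874%, SiO2 65.17%, Al2O3 2.793%, SrO 11.37%, PbO 18.79%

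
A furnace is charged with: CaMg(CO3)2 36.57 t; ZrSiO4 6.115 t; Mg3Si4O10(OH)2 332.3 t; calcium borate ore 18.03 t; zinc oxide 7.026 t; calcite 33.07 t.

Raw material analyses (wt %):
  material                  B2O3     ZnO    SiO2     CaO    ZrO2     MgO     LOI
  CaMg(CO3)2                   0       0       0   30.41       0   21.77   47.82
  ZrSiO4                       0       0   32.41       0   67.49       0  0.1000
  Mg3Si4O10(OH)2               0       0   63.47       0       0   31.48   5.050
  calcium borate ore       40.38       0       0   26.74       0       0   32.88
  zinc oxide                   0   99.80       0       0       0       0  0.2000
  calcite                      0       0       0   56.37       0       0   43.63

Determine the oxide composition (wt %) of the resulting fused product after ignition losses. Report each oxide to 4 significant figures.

Glass mass = 378.5 t (batch 433.1 − LOI 54.65).
Composition: B2O3 1.924%, ZnO 1.853%, SiO2 56.25%, CaO 9.138%, ZrO2 1.090%, MgO 29.74%

The intermediate values are shown, rounded to 4 significant figures, between the steps — every computation holds full precision at each step — every reported number takes a single rounding; all derived quantities are rebuilt using the weight values per 378.5 t of glass in exact precision (the totals, six oxide percentages, LOI, glass mass, yield) as they appear in either problem or answer.
Mass of each oxide from the mix:
  B2O3: 18.03·0.4038 = 7.281 t
  ZnO: 7.026·0.9980 = 7.012 t
  SiO2: 6.115·0.3241 + 332.3·0.6347 = 212.9 t
  CaO: 36.57·0.3041 + 18.03·0.2674 + 33.07·0.5637 = 34.58 t
  ZrO2: 6.115·0.6749 = 4.127 t
  MgO: 36.57·0.2177 + 332.3·0.3148 = 112.6 t
LOI: 36.57·0.4782 + 6.115·0.001000 + 332.3·0.05050 + 18.03·0.3288 + 7.026·0.002000 + 33.07·0.4363 = 54.65 t
The glass mass, total less LOI, = 433.1 − 54.65 = 378.5 t (= the summed oxide contributions)
each wt % is 100 × oxide ÷ glass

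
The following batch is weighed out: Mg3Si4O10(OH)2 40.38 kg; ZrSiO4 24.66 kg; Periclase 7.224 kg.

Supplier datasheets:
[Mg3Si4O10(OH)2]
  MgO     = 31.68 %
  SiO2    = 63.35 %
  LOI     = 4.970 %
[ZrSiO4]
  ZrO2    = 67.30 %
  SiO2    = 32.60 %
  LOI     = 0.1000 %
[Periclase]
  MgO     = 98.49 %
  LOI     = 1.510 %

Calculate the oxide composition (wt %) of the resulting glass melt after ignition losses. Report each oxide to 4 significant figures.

Mid-chain values are displayed, rounded to four significant digits, between the steps. All arithmetic runs at full float precision end to end — a single rounding yields each reported number — all derived quantities (net glass mass, three oxide percentages, LOI, the yield, totals) are rebuilt at exact precision using the weight values at 70.12 kg of glass exactly as shown in either problem or answer.
Delivered oxide masses:
  MgO: 40.38·0.3168 + 7.224·0.9849 = 19.91 kg
  ZrO2: 24.66·0.6730 = 16.60 kg
  SiO2: 40.38·0.6335 + 24.66·0.3260 = 33.62 kg
LOI: 40.38·0.04970 + 24.66·0.001000 + 7.224·0.01510 = 2.141 kg
Net of LOI, the glass mass = 72.26 − 2.141 = 70.12 kg (matching Σ of the oxides)
wt % = 100 × oxide mass / glass mass

Glass mass = 70.12 kg (batch 72.26 − LOI 2.141).
Composition: MgO 28.39%, ZrO2 23.67%, SiO2 47.94%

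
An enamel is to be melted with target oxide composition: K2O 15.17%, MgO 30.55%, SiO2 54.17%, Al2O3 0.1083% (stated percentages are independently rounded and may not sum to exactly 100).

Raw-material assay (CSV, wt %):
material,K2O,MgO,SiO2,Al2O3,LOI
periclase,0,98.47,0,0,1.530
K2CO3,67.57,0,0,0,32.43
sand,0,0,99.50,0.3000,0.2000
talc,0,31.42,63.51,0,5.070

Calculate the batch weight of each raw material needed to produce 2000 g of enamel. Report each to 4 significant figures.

Each numeric step runs at full float precision throughout — mid-chain values are displayed with 4-significant-digit rounding across the worked steps; each reported number takes just one rounding. Derived quantities are recomputed at exact precision (totals, the four compositions, LOI, net glass mass, the yield) from the batch weights at 2000 g of glass precisely as stated by the problem or the answer.
Per-oxide target masses for 2000 g enamel:
  K2O: 15.17% × 2000 = 303.4 g
  MgO: 30.55% × 2000 = 611.0 g
  SiO2: 54.17% × 2000 = 1083 g
  Al2O3: 0.1083% × 2000 = 2.166 g
Sums-versus-targets review using the reported weights, versus the basis set out (each sum matches its target mass up to rounding of the answer):
  K2O: 449.0·0.6757 = 303.4 g (target 303.4 g)
  MgO: 437.1·0.9847 + 574.7·0.3142 = 611.0 g (target 611.0 g)
  SiO2: 722.0·0.9950 + 574.7·0.6351 = 1083 g (target 1083 g)
  Al2O3: 722.0·0.003000 = 2.166 g (target 2.166 g)
The glass-mass cross-check: net batch after ignition = 2000 g (per-oxide target masses sum to 2000 g; with the basis standing at 2000 g — gaps are rounding artifacts).
Summing the batch: Σ batch = 2183 g; Σ batch·LOI gives LOI loss = 182.9 g; glass ÷ batch gives a yield of 91.62%.

Batch per 2000 g enamel:
  periclase: 437.1 g
  K2CO3: 449.0 g
  sand: 722.0 g
  talc: 574.7 g
Total batch = 2183 g; LOI loss = 182.9 g; yield = 91.62%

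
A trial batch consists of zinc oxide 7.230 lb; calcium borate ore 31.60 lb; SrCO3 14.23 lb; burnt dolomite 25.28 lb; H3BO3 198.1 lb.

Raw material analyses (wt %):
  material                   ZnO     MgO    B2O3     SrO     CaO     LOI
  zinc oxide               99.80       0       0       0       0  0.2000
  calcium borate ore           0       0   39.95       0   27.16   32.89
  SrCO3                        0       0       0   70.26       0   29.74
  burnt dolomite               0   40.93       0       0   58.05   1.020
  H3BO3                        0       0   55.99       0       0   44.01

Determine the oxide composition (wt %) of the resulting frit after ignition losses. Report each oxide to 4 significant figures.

Glass mass = 174.4 lb (batch 276.4 − LOI 102.1).
Composition: ZnO 4.138%, MgO 5.934%, B2O3 70.85%, SrO 5.734%, CaO 13.34%

All arithmetic keeps exact precision from first step to last — working values are printed (rounded to 4 significant digits) within the worked lines — a single rounding finalizes each reported number; the derived quantities are carried from the batch weights per 174.4 lb of glass at exact precision (five oxide percentages, the totals, ignition loss, glass mass, yield), as quoted within either problem or answer.
Oxide masses out of the charge:
  ZnO: 7.230·0.9980 = 7.216 lb
  MgO: 25.28·0.4093 = 10.35 lb
  B2O3: 31.60·0.3995 + 198.1·0.5599 = 123.5 lb
  SrO: 14.23·0.7026 = 9.998 lb
  CaO: 31.60·0.2716 + 25.28·0.5805 = 23.26 lb
LOI: 7.230·0.002000 + 31.60·0.3289 + 14.23·0.2974 + 25.28·0.01020 + 198.1·0.4401 = 102.1 lb
Net of LOI, the glass mass = 276.4 − 102.1 = 174.4 lb (equal to the oxide-mass sum)
each oxide over glass, ×100, is wt %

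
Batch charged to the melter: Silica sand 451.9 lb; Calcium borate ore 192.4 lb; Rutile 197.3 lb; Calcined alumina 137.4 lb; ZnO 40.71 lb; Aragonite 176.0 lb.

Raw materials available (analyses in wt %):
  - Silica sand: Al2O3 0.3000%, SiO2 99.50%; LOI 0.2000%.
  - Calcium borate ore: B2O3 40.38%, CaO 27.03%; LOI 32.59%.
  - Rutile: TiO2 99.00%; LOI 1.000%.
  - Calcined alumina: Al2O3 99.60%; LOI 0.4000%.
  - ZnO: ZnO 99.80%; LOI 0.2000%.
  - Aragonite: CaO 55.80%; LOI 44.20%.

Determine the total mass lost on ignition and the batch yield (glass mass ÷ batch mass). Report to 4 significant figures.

Values along the way appear, rounded to 4 significant figures, at each printed step; every computation carries full precision in every operation; every reported number is rounded a single time. All derived quantities, including LOI, glass mass, yield, the six compositions, the totals, are rebuilt using the weight values per 1052 lb of glass in full float precision, exactly as printed in question or answer.
Ignition loss by material:
  Silica sand: 451.9 × 0.002000 = 0.9038 lb
  Calcium borate ore: 192.4 × 0.3259 = 62.70 lb
  Rutile: 197.3 × 0.01000 = 1.973 lb
  Calcined alumina: 137.4 × 0.004000 = 0.5496 lb
  ZnO: 40.71 × 0.002000 = 0.08142 lb
  Aragonite: 176.0 × 0.4420 = 77.79 lb
Total LOI = 144.0 lb
Glass = batch − LOI = 1196 − 144.0 = 1052 lb

LOI loss = 144.0 lb; glass = 1052 lb; yield = 87.96%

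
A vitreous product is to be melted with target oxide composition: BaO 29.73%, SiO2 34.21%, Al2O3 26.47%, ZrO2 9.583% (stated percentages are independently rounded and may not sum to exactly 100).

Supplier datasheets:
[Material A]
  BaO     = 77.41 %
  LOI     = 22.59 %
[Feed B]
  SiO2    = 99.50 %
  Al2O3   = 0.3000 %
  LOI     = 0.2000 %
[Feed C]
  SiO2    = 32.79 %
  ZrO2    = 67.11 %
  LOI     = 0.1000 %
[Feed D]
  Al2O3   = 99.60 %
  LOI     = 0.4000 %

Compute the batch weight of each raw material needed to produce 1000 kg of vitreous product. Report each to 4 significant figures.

Working values are shown, with 4-significant-digit rounding, within the worked lines. The working math maintains exact precision at each step; every reported value is rounded just once; all derived quantities are rebuilt from the batch weights per 1000 kg of glass in full float precision (four oxide percentages, yield, net glass mass, totals, LOI), as given in the problem or the answer.
Oxide-by-oxide targets in 1000 kg vitreous product:
  BaO: 29.73% × 1000 = 297.3 kg
  SiO2: 34.21% × 1000 = 342.1 kg
  Al2O3: 26.47% × 1000 = 264.7 kg
  ZrO2: 9.583% × 1000 = 95.83 kg
Oxide-by-oxide audit working from each reported weight, relative to the basis at hand (summed amounts equal target values net of answer rounding effects):
  BaO: 384.1·0.7741 = 297.3 kg (target 297.3 kg)
  SiO2: 296.8·0.9950 + 142.8·0.3279 = 342.1 kg (target 342.1 kg)
  Al2O3: 296.8·0.003000 + 264.9·0.9960 = 264.7 kg (target 264.7 kg)
  ZrO2: 142.8·0.6711 = 95.83 kg (target 95.83 kg)
Glass mass check: whole batch net of LOI = 1000 kg (targets for the oxides total 999.9 kg; stated basis 1000 kg — a pure rounding effect).
Total batch = Σ batch = 1089 kg; loss to ignition Σ batch·LOI = 88.56 kg; yield, glass over the total, = 91.86%.

Batch per 1000 kg vitreous product:
  Material A: 384.1 kg
  Feed B: 296.8 kg
  Feed C: 142.8 kg
  Feed D: 264.9 kg
Total batch = 1089 kg; LOI loss = 88.56 kg; yield = 91.86%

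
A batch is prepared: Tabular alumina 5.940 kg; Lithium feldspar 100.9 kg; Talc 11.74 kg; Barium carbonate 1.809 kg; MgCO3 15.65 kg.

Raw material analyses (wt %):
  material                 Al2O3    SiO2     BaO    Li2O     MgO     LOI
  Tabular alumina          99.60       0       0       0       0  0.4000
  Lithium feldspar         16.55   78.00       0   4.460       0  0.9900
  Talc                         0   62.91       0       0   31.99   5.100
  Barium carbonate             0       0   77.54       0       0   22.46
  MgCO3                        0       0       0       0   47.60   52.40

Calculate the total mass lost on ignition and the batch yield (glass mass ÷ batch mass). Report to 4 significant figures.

In-progress results appear (rounded to 4 significant digits) at each printed step; all arithmetic carries full float precision from start to finish — exactly one rounding is applied to each reported figure. The derived quantities, which include LOI, five oxide percentages, totals, glass mass, yield, are carried at exact precision, as written in the question or the answer, from the batch weights per 125.8 kg of glass.
Per-material ignition loss:
  Tabular alumina: 5.940 × 0.004000 = 0.02376 kg
  Lithium feldspar: 100.9 × 0.009900 = 0.9989 kg
  Talc: 11.74 × 0.05100 = 0.5987 kg
  Barium carbonate: 1.809 × 0.2246 = 0.4063 kg
  MgCO3: 15.65 × 0.5240 = 8.201 kg
Total LOI = 10.23 kg
Glass = batch − LOI = 136.0 − 10.23 = 125.8 kg

LOI loss = 10.23 kg; glass = 125.8 kg; yield = 92.48%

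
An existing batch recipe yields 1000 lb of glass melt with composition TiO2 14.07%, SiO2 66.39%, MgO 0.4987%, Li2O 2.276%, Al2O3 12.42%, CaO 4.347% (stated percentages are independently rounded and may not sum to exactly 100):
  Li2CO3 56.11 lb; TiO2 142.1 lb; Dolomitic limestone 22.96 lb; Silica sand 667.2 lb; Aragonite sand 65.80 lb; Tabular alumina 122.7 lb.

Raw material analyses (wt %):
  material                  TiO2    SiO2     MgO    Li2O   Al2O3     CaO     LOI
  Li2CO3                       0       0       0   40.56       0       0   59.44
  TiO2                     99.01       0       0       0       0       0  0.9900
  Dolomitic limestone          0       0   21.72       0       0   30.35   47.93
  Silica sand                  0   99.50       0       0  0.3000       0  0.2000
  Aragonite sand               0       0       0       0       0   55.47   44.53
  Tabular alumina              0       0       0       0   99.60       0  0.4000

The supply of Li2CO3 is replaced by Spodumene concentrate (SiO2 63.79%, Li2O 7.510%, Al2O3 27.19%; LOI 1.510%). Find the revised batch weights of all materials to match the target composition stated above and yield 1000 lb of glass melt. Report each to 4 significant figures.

Revised batch per 1000 lb glass melt:
  Spodumene concentrate: 303.1 lb
  TiO2: 142.1 lb
  Dolomitic limestone: 22.96 lb
  Silica sand: 472.9 lb
  Aragonite sand: 65.80 lb
  Tabular alumina: 40.54 lb
Total batch = 1047 lb; LOI loss = 47.40 lb

Mid-chain values are rounded to four significant digits when displayed. All internal work maintains full precision at each step — each reported result takes just one rounding; the derived quantities (the yield, glass mass, six oxide percentages, the totals, ignition loss) are carried in exact precision from the batch weights at 1000 lb of glass precisely as stated by the problem or the answer.
Target masses of each oxide per 1000 lb glass melt:
  TiO2: 14.07% × 1000 = 140.7 lb
  SiO2: 66.39% × 1000 = 663.9 lb
  MgO: 0.4987% × 1000 = 4.987 lb
  Li2O: 2.276% × 1000 = 22.76 lb
  Al2O3: 12.42% × 1000 = 124.2 lb
  CaO: 4.347% × 1000 = 43.47 lb
Oxide-by-oxide audit applying the batch weights above, against the basis in use (target by target, the sums agree up to rounding of the answer):
  TiO2: 142.1·0.9901 = 140.7 lb (target 140.7 lb)
  SiO2: 303.1·0.6379 + 472.9·0.9950 = 663.9 lb (target 663.9 lb)
  MgO: 22.96·0.2172 = 4.987 lb (target 4.987 lb)
  Li2O: 303.1·0.07510 = 22.76 lb (target 22.76 lb)
  Al2O3: 303.1·0.2719 + 472.9·0.003000 + 40.54·0.9960 = 124.2 lb (target 124.2 lb)
  CaO: 22.96·0.3035 + 65.80·0.5547 = 43.47 lb (target 43.47 lb)
Auditing the glass mass value: net batch after ignition = 1000 lb (the Σ of target masses is 1000 lb; stated basis 1000 lb — gaps are rounding artifacts).
Whole-batch sum: Σ batch = 1047 lb; LOI loss = Σ batch·LOI = 47.40 lb; glass ÷ batch gives a yield of 95.47%.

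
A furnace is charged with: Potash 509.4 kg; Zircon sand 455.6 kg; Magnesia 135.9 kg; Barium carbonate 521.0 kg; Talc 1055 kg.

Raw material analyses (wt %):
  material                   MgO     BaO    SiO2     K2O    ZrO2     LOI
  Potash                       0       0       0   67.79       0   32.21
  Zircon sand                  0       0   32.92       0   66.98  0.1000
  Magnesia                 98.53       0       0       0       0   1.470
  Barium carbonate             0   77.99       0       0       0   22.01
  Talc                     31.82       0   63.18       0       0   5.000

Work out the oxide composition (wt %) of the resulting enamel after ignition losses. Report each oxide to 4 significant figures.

Mid-chain values are printed, rounded to four significant digits, between the steps; the working math carries exact precision from first step to last. Every reported number is rounded just once. The derived quantities, including five oxide percentages, LOI, the totals, net glass mass, the yield, are recomputed using the weight values per 2343 kg of glass in full float precision as quoted within the question or the answer.
Oxide-by-oxide delivered mass:
  MgO: 135.9·0.9853 + 1055·0.3182 = 469.6 kg
  BaO: 521.0·0.7799 = 406.3 kg
  SiO2: 455.6·0.3292 + 1055·0.6318 = 816.5 kg
  K2O: 509.4·0.6779 = 345.3 kg
  ZrO2: 455.6·0.6698 = 305.2 kg
LOI: 509.4·0.3221 + 455.6·0.001000 + 135.9·0.01470 + 521.0·0.2201 + 1055·0.05000 = 334.0 kg
Resulting glass, batch − LOI: 2677 − 334.0 = 2343 kg (the oxide masses sum to this)
percent by weight: oxide/glass ×100

Glass mass = 2343 kg (batch 2677 − LOI 334.0).
Composition: MgO 20.04%, BaO 17.34%, SiO2 34.85%, K2O 14.74%, ZrO2 13.02%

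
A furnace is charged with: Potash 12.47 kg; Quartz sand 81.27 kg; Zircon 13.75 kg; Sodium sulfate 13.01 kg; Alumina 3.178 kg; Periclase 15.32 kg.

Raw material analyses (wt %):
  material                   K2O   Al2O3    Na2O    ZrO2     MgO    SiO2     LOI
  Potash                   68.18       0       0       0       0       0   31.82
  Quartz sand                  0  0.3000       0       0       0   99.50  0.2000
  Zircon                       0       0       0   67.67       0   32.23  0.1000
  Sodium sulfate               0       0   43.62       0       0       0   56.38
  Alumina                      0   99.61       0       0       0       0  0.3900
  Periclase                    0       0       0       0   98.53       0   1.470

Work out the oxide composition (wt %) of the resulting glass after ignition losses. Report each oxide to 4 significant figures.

All internal work keeps full precision all the way through — intermediates appear rounded off to 4 significant digits on the page; each reported figure includes exactly one rounding — all derived quantities are rebuilt at full float precision (six oxide percentages, ignition loss, net glass mass, totals, yield) starting from the weights at 127.3 kg of glass as written in question or answer.
Delivered oxide masses:
  K2O: 12.47·0.6818 = 8.502 kg
  Al2O3: 81.27·0.003000 + 3.178·0.9961 = 3.409 kg
  Na2O: 13.01·0.4362 = 5.675 kg
  ZrO2: 13.75·0.6767 = 9.305 kg
  MgO: 15.32·0.9853 = 15.09 kg
  SiO2: 81.27·0.9950 + 13.75·0.3223 = 85.30 kg
LOI: 12.47·0.3182 + 81.27·0.002000 + 13.75·0.001000 + 13.01·0.5638 + 3.178·0.003900 + 15.32·0.01470 = 11.72 kg
Glass mass = batch − LOI = 139.0 − 11.72 = 127.3 kg (equal to the oxide-mass sum)
wt %: oxide over glass, times 100

Glass mass = 127.3 kg (batch 139.0 − LOI 11.72).
Composition: K2O 6.680%, Al2O3 2.679%, Na2O 4.459%, ZrO2 7.310%, MgO 11.86%, SiO2 67.01%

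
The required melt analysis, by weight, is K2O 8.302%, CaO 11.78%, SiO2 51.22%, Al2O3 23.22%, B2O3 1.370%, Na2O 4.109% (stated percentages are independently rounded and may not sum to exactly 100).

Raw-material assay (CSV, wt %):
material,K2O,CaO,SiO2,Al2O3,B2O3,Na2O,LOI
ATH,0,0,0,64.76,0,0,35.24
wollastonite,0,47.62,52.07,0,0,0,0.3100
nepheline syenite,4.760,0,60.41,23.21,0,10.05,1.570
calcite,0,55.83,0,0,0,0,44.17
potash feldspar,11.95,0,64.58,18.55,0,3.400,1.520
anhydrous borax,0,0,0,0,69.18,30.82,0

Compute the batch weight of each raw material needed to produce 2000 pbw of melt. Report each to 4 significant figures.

All arithmetic keeps full precision from first step to last. Intermediates are printed, with 4-significant-figure rounding, on the page; a single rounding produces each reported number. Derived quantities (yield, glass mass, totals, ignition loss, the six compositions) are computed starting from the weights per 2000 pbw of glass at full precision, as quoted within the problem or the answer.
Target oxide masses per 2000 pbw melt:
  K2O: 8.302% × 2000 = 166.0 pbw
  CaO: 11.78% × 2000 = 235.6 pbw
  SiO2: 51.22% × 2000 = 1024 pbw
  Al2O3: 23.22% × 2000 = 464.4 pbw
  B2O3: 1.370% × 2000 = 27.40 pbw
  Na2O: 4.109% × 2000 = 82.18 pbw
Checking each oxide sum on the weights just shown, against the basis in use (target by target, the sums agree modulo rounding of the values):
  K2O: 261.4·0.04760 + 1285·0.1195 = 166.0 pbw (target 166.0 pbw)
  CaO: 69.94·0.4762 + 362.3·0.5583 = 235.6 pbw (target 235.6 pbw)
  SiO2: 69.94·0.5207 + 261.4·0.6041 + 1285·0.6458 = 1024 pbw (target 1024 pbw)
  Al2O3: 255.2·0.6476 + 261.4·0.2321 + 1285·0.1855 = 464.3 pbw (target 464.4 pbw)
  B2O3: 39.61·0.6918 = 27.40 pbw (target 27.40 pbw)
  Na2O: 261.4·0.1005 + 1285·0.03400 + 39.61·0.3082 = 82.17 pbw (target 82.18 pbw)
Glass mass check: whole batch net of LOI = 2000 pbw (summing oxide targets gives 2000 pbw; against the stated basis, 2000 pbw — deltas are rounding alone).
Whole-batch sum: Σ batch = 2273 pbw; the LOI term Σ batch·LOI equals 273.8 pbw; yield: glass divided by total = 87.96%.

Batch per 2000 pbw melt:
  ATH: 255.2 pbw
  wollastonite: 69.94 pbw
  nepheline syenite: 261.4 pbw
  calcite: 362.3 pbw
  potash feldspar: 1285 pbw
  anhydrous borax: 39.61 pbw
Total batch = 2273 pbw; LOI loss = 273.8 pbw; yield = 87.96%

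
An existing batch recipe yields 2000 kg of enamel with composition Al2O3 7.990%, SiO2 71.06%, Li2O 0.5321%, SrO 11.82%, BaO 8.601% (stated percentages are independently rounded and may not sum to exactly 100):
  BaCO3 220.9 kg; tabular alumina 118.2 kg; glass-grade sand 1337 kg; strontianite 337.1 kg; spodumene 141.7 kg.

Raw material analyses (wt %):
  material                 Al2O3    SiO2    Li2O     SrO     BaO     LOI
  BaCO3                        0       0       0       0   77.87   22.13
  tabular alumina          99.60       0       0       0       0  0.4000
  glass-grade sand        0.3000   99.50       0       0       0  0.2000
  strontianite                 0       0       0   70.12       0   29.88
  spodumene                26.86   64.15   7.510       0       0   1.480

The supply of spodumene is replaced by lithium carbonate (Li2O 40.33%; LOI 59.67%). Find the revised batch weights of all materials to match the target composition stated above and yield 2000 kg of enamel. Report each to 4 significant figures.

Revised batch per 2000 kg enamel:
  BaCO3: 220.9 kg
  tabular alumina: 156.1 kg
  glass-grade sand: 1428 kg
  strontianite: 337.1 kg
  lithium carbonate: 26.39 kg
Total batch = 2168 kg; LOI loss = 168.8 kg

Working values are printed rounded off to 4 significant digits alongside each step. Every computation holds full float precision end to end; each reported number is rounded only once — the derived quantities (net glass mass, the yield, five oxide percentages, LOI, the totals) are carried using the weight values per 2000 kg of glass at full precision exactly as shown in problem or answer.
The oxide mass targets at 2000 kg enamel:
  Al2O3: 7.990% × 2000 = 159.8 kg
  SiO2: 71.06% × 2000 = 1421 kg
  Li2O: 0.5321% × 2000 = 10.64 kg
  SrO: 11.82% × 2000 = 236.4 kg
  BaO: 8.601% × 2000 = 172.0 kg
A balance pass over the oxides, working from each reported weight, for the quoted basis mass (delivered sums recover each target once rounding is allowed for):
  Al2O3: 156.1·0.9960 + 1428·0.003000 = 159.8 kg (target 159.8 kg)
  SiO2: 1428·0.9950 = 1421 kg (target 1421 kg)
  Li2O: 26.39·0.4033 = 10.64 kg (target 10.64 kg)
  SrO: 337.1·0.7012 = 236.4 kg (target 236.4 kg)
  BaO: 220.9·0.7787 = 172.0 kg (target 172.0 kg)
Glass-mass sanity pass: batch total minus LOI = 2000 kg (the targets, summed, come to 2000 kg; the stated basis being 2000 kg — any gap is answer rounding).
Adding the batch up: Σ batch = 2168 kg; Σ batch·LOI gives LOI loss = 168.8 kg; as yield: glass ÷ batch → 92.21%.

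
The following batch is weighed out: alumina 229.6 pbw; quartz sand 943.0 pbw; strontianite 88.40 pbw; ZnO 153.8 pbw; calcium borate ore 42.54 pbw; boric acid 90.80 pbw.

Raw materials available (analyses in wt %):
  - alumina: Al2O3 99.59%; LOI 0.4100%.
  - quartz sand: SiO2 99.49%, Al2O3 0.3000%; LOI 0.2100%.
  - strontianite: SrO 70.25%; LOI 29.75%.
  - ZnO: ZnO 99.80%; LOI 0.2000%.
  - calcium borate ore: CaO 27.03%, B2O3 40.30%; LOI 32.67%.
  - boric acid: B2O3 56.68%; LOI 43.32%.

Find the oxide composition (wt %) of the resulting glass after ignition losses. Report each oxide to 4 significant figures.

Glass mass = 1465 pbw (batch 1548 − LOI 82.76).
Composition: ZnO 10.47%, SiO2 64.02%, Al2O3 15.80%, CaO 0.7847%, B2O3 4.682%, SrO 4.238%

Intermediates appear, rounded to four significant digits, in the printout — every computation carries full precision throughout. Each reported number takes a single rounding. The derived quantities are recomputed in full precision (glass mass, totals, the yield, LOI, six oxide percentages) from the weighed amounts per 1465 pbw of glass as written in either problem or answer.
Mass of each oxide from the mix:
  ZnO: 153.8·0.9980 = 153.5 pbw
  SiO2: 943.0·0.9949 = 938.2 pbw
  Al2O3: 229.6·0.9959 + 943.0·0.003000 = 231.5 pbw
  CaO: 42.54·0.2703 = 11.50 pbw
  B2O3: 42.54·0.4030 + 90.80·0.5668 = 68.61 pbw
  SrO: 88.40·0.7025 = 62.10 pbw
LOI: 229.6·0.004100 + 943.0·0.002100 + 88.40·0.2975 + 153.8·0.002000 + 42.54·0.3267 + 90.80·0.4332 = 82.76 pbw
Glass = total batch minus LOI = 1548 − 82.76 = 1465 pbw (= the summed oxide contributions)
each wt % is 100 × oxide ÷ glass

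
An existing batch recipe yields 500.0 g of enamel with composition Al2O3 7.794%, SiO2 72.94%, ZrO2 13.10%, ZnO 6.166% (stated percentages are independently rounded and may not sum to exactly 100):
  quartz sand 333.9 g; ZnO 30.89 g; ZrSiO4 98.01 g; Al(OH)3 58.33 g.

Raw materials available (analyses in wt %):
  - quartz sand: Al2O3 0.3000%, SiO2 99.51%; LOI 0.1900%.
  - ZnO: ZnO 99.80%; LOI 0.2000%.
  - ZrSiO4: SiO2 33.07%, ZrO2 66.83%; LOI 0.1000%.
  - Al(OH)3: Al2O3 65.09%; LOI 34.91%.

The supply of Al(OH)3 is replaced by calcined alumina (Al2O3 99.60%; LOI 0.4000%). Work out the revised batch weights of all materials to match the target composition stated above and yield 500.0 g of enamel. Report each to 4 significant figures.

Revised batch per 500.0 g enamel:
  quartz sand: 333.9 g
  ZnO: 30.89 g
  ZrSiO4: 98.01 g
  calcined alumina: 38.12 g
Total batch = 500.9 g; LOI loss = 0.9467 g

In-progress results are printed, rounded to four significant figures, across the worked steps. The working math runs at exact precision from start to finish; every reported result is rounded exactly once; all derived quantities are rebuilt using the weight values on 500.0 g of glass in full precision (ignition loss, totals, yield, net glass mass, four oxide percentages), exactly as printed in the question or the answer.
The oxide mass targets at 500.0 g enamel:
  Al2O3: 7.794% × 500.0 = 38.97 g
  SiO2: 72.94% × 500.0 = 364.7 g
  ZrO2: 13.10% × 500.0 = 65.50 g
  ZnO: 6.166% × 500.0 = 30.83 g
Verifying the oxide balance working from each reported weight, versus the basis set out (each sum matches its target mass modulo rounding of the values):
  Al2O3: 333.9·0.003000 + 38.12·0.9960 = 38.97 g (target 38.97 g)
  SiO2: 333.9·0.9951 + 98.01·0.3307 = 364.7 g (target 364.7 g)
  ZrO2: 98.01·0.6683 = 65.50 g (target 65.50 g)
  ZnO: 30.89·0.9980 = 30.83 g (target 30.83 g)
Auditing the glass mass value: net batch after ignition = 500.0 g (oxide target masses add up to 500.0 g; with the basis standing at 500.0 g — a pure rounding effect).
Summing the batch: Σ batch = 500.9 g; Σ batch·LOI gives LOI loss = 0.9467 g; glass ÷ batch gives a yield of 99.81%.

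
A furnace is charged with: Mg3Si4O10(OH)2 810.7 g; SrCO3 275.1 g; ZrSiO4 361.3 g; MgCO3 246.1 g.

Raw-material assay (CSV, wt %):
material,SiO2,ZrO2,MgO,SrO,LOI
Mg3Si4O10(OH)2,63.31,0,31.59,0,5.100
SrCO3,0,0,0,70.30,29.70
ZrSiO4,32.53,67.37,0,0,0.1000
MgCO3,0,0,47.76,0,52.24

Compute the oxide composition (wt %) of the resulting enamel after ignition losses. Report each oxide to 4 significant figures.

Mid-chain values are printed rounded off to 4 significant figures alongside each step; each numeric step holds full precision in every operation. Each reported number is rounded just once — the derived quantities (yield, four oxide percentages, the totals, net glass mass, LOI) are carried at full precision from the weighed amounts on 1441 g of glass, as set out in the problem or answer text.
Oxide-by-oxide delivered mass:
  SiO2: 810.7·0.6331 + 361.3·0.3253 = 630.8 g
  ZrO2: 361.3·0.6737 = 243.4 g
  MgO: 810.7·0.3159 + 246.1·0.4776 = 373.6 g
  SrO: 275.1·0.7030 = 193.4 g
LOI: 810.7·0.05100 + 275.1·0.2970 + 361.3·0.001000 + 246.1·0.5224 = 252.0 g
Glass = total batch minus LOI = 1693 − 252.0 = 1441 g (= the summed oxide contributions)
wt % = 100 × oxide mass / glass mass

Glass mass = 1441 g (batch 1693 − LOI 252.0).
Composition: SiO2 43.77%, ZrO2 16.89%, MgO 25.92%, SrO 13.42%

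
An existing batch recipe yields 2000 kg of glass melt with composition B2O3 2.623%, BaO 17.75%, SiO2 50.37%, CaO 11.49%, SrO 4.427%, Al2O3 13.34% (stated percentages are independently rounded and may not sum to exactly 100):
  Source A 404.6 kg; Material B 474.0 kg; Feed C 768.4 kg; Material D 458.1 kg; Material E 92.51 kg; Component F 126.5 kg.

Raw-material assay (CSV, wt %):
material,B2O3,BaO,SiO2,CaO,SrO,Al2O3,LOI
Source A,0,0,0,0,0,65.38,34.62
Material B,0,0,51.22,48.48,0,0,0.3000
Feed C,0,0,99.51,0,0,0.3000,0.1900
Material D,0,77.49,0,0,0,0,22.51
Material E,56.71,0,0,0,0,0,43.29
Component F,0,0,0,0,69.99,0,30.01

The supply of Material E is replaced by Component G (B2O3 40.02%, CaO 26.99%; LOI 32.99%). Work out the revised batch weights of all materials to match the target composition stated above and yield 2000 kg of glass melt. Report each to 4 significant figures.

Revised batch per 2000 kg glass melt:
  Source A: 404.4 kg
  Material B: 401.0 kg
  Feed C: 805.9 kg
  Material D: 458.1 kg
  Component G: 131.1 kg
  Component F: 126.5 kg
Total batch = 2327 kg; LOI loss = 327.1 kg

Full precision is held through the solve — in-progress results appear rounded off to 4 significant figures in the working. Every reported figure is rounded only once. Derived quantities, which include the totals, glass mass, the six compositions, the yield, LOI, are recomputed in full precision, precisely as stated by the problem or the answer, from the batch weights per 2000 kg of glass.
Target oxide masses per 2000 kg glass melt:
  B2O3: 2.623% × 2000 = 52.46 kg
  BaO: 17.75% × 2000 = 355.0 kg
  SiO2: 50.37% × 2000 = 1007 kg
  CaO: 11.49% × 2000 = 229.8 kg
  SrO: 4.427% × 2000 = 88.54 kg
  Al2O3: 13.34% × 2000 = 266.8 kg
Per-oxide balance check from the weights as reported, relative to the basis at hand (sums match the target masses given rounding of the digits):
  B2O3: 131.1·0.4002 = 52.47 kg (target 52.46 kg)
  BaO: 458.1·0.7749 = 355.0 kg (target 355.0 kg)
  SiO2: 401.0·0.5122 + 805.9·0.9951 = 1007 kg (target 1007 kg)
  CaO: 401.0·0.4848 + 131.1·0.2699 = 229.8 kg (target 229.8 kg)
  SrO: 126.5·0.6999 = 88.54 kg (target 88.54 kg)
  Al2O3: 404.4·0.6538 + 805.9·0.003000 = 266.8 kg (target 266.8 kg)
Consistency of the glass mass: whole batch net of LOI = 2000 kg (the targets, summed, come to 2000 kg; with the basis standing at 2000 kg — differing by rounding only).
Summing the batch: Σ batch = 2327 kg; LOI loss = Σ batch·LOI = 327.1 kg; the yield ratio, glass ÷ batch: 85.94%.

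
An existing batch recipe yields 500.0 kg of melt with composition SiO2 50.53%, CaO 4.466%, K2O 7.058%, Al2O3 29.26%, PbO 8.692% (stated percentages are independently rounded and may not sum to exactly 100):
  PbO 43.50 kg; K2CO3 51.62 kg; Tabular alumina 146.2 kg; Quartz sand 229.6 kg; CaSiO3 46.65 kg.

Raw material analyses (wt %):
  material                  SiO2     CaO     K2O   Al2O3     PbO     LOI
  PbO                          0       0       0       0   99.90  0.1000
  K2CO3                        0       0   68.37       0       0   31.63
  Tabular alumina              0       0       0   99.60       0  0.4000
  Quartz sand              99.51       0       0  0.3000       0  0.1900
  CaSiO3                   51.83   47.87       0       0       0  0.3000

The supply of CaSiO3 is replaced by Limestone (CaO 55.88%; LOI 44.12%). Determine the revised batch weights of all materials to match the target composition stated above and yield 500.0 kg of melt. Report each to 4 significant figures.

Revised batch per 500.0 kg melt:
  PbO: 43.50 kg
  K2CO3: 51.62 kg
  Tabular alumina: 146.1 kg
  Quartz sand: 253.9 kg
  Limestone: 39.96 kg
Total batch = 535.1 kg; LOI loss = 35.07 kg

Full precision is carried all the way through; values along the way are printed rounded to four significant figures when written out; a single rounding finalizes each reported result; all derived quantities, including five oxide percentages, LOI, net glass mass, totals, the yield, are computed from the batch weights on 500.0 kg of glass at full float precision as set out in question or answer.
Per-oxide target masses for 500.0 kg melt:
  SiO2: 50.53% × 500.0 = 252.6 kg
  CaO: 4.466% × 500.0 = 22.33 kg
  K2O: 7.058% × 500.0 = 35.29 kg
  Al2O3: 29.26% × 500.0 = 146.3 kg
  PbO: 8.692% × 500.0 = 43.46 kg
Checking each oxide sum with the batch weights as given, per the basis as stated (each sum matches its target mass modulo rounding of the values):
  SiO2: 253.9·0.9951 = 252.7 kg (target 252.6 kg)
  CaO: 39.96·0.5588 = 22.33 kg (target 22.33 kg)
  K2O: 51.62·0.6837 = 35.29 kg (target 35.29 kg)
  Al2O3: 146.1·0.9960 + 253.9·0.003000 = 146.3 kg (target 146.3 kg)
  PbO: 43.50·0.9990 = 43.46 kg (target 43.46 kg)
Consistency of the glass mass: net batch after ignition = 500.0 kg (the targets, summed, come to 500.0 kg; versus the stated basis of 500.0 kg — a pure rounding effect).
Batch grand total — Σ batch = 535.1 kg; Σ batch·LOI gives LOI loss = 35.07 kg; as yield: glass ÷ batch → 93.45%.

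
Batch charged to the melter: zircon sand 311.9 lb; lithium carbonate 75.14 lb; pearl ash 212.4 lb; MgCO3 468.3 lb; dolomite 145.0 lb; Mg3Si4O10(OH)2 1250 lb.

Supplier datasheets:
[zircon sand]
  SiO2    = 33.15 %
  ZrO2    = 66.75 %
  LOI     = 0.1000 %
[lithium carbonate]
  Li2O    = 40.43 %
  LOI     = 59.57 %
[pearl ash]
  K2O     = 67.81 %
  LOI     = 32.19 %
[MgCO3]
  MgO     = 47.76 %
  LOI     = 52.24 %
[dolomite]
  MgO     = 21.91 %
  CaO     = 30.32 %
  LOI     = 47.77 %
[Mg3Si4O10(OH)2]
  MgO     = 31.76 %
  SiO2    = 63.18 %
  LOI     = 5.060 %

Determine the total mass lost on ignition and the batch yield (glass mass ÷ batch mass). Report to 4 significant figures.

LOI loss = 490.6 lb; glass = 1972 lb; yield = 80.08%

The intermediate values are shown with 4-significant-digit rounding in the printout; each numeric step maintains exact precision at every stage. Exactly one rounding is applied to every reported number; all derived quantities (totals, LOI, six oxide percentages, the yield, net glass mass) are re-derived in exact precision from the batch weights for 1972 lb of glass, as quoted within the question or the answer.
Per-material ignition loss:
  zircon sand: 311.9 × 0.001000 = 0.3119 lb
  lithium carbonate: 75.14 × 0.5957 = 44.76 lb
  pearl ash: 212.4 × 0.3219 = 68.37 lb
  MgCO3: 468.3 × 0.5224 = 244.6 lb
  dolomite: 145.0 × 0.4777 = 69.27 lb
  Mg3Si4O10(OH)2: 1250 × 0.05060 = 63.25 lb
Total LOI = 490.6 lb
Glass = batch − LOI = 2463 − 490.6 = 1972 lb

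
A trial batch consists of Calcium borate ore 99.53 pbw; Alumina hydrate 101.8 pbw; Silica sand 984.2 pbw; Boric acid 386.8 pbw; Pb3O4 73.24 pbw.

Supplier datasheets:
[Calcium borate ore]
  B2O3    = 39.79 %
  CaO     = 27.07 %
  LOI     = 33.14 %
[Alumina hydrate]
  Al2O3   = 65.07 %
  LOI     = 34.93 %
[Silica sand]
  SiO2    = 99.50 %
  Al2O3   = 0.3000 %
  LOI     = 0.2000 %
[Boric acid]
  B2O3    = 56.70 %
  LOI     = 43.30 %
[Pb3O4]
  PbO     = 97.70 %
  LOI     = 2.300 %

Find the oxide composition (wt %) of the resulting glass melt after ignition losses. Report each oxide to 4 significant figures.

Values along the way are printed, with 4-significant-figure rounding, in the printout; all internal work keeps exact precision in every operation — each reported figure is rounded just once — derived quantities (five oxide percentages, yield, the totals, glass mass, ignition loss) are recomputed in exact precision using the weight values per 1406 pbw of glass exactly as printed in the question or the answer.
What the batch supplies per oxide:
  B2O3: 99.53·0.3979 + 386.8·0.5670 = 258.9 pbw
  CaO: 99.53·0.2707 = 26.94 pbw
  SiO2: 984.2·0.9950 = 979.3 pbw
  Al2O3: 101.8·0.6507 + 984.2·0.003000 = 69.19 pbw
  PbO: 73.24·0.9770 = 71.56 pbw
LOI: 99.53·0.3314 + 101.8·0.3493 + 984.2·0.002000 + 386.8·0.4330 + 73.24·0.02300 = 239.7 pbw
batch − LOI leaves glass = 1646 − 239.7 = 1406 pbw (consistent with Σ oxide mass)
percent share: oxide ÷ glass, ×100

Glass mass = 1406 pbw (batch 1646 − LOI 239.7).
Composition: B2O3 18.42%, CaO 1.916%, SiO2 69.66%, Al2O3 4.922%, PbO 5.090%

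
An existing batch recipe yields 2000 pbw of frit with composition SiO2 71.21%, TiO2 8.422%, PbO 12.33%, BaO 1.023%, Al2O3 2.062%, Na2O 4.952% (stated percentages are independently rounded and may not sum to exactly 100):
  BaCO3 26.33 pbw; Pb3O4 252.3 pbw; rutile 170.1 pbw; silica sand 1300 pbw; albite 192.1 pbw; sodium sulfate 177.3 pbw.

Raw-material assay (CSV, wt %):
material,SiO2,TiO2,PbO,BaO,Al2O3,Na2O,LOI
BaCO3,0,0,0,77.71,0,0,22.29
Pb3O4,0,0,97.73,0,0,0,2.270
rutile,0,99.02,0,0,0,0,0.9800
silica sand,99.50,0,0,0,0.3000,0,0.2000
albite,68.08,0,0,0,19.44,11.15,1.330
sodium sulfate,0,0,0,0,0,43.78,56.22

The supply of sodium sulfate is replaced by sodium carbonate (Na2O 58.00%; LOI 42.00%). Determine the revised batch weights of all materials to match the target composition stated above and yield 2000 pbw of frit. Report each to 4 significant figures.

Revised batch per 2000 pbw frit:
  BaCO3: 26.33 pbw
  Pb3O4: 252.3 pbw
  rutile: 170.1 pbw
  silica sand: 1300 pbw
  albite: 192.1 pbw
  sodium carbonate: 133.8 pbw
Total batch = 2075 pbw; LOI loss = 74.61 pbw

Every computation keeps full precision at all times. Intermediates appear (rounded to four significant figures) as written; each reported number takes just one rounding — all derived quantities (six oxide percentages, glass mass, yield, the totals, ignition loss) are recomputed using the weight values on 2000 pbw of glass in exact precision, exactly as printed in the problem or answer text.
The oxide mass targets at 2000 pbw frit:
  SiO2: 71.21% × 2000 = 1424 pbw
  TiO2: 8.422% × 2000 = 168.4 pbw
  PbO: 12.33% × 2000 = 246.6 pbw
  BaO: 1.023% × 2000 = 20.46 pbw
  Al2O3: 2.062% × 2000 = 41.24 pbw
  Na2O: 4.952% × 2000 = 99.04 pbw
Verifying the oxide balance working from each reported weight, against the basis in use (target by target, the sums agree exact up to rounding of places):
  SiO2: 1300·0.9950 + 192.1·0.6808 = 1424 pbw (target 1424 pbw)
  TiO2: 170.1·0.9902 = 168.4 pbw (target 168.4 pbw)
  PbO: 252.3·0.9773 = 246.6 pbw (target 246.6 pbw)
  BaO: 26.33·0.7771 = 20.46 pbw (target 20.46 pbw)
  Al2O3: 1300·0.003000 + 192.1·0.1944 = 41.24 pbw (target 41.24 pbw)
  Na2O: 192.1·0.1115 + 133.8·0.5800 = 99.02 pbw (target 99.04 pbw)
Auditing the glass mass value: total batch − LOI = 2000 pbw (the Σ of target masses is 2000 pbw; against the stated basis, 2000 pbw — gaps are rounding artifacts).
Whole-batch sum: Σ batch = 2075 pbw; Σ batch·LOI gives LOI loss = 74.61 pbw; yield: glass divided by total = 96.40%.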